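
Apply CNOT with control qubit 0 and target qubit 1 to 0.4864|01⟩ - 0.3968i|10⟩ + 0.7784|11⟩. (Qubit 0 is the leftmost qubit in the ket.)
0.4864|01⟩ + 0.7784|10⟩ - 0.3968i|11⟩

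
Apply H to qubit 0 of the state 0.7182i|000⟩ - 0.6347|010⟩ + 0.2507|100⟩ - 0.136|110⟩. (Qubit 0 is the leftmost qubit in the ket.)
(0.1773 + 0.5078i)|000⟩ - 0.545|010⟩ + (-0.1773 + 0.5078i)|100⟩ - 0.3526|110⟩

H on qubit 0 mixes each pair of kets that differ only in qubit 0: amplitudes (a, b) of (|…0…⟩, |…1…⟩) become ((a + b)/√2, (a − b)/√2). Kets absent from the input have amplitude 0.
(|000⟩, |100⟩): (a, b) = (0.7182i, 0.2507) → ((0.1773 + 0.5078i), (-0.1773 + 0.5078i))
(|010⟩, |110⟩): (a, b) = (-0.6347, -0.136) → (-0.545, -0.3526)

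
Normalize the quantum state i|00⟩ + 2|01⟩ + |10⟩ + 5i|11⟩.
0.1796i|00⟩ + 0.3592|01⟩ + 0.1796|10⟩ + 0.898i|11⟩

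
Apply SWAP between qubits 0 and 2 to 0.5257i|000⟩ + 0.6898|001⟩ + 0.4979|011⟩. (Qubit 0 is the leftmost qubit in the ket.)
0.5257i|000⟩ + 0.6898|100⟩ + 0.4979|110⟩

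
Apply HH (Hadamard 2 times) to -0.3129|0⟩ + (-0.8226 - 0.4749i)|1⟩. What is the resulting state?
-0.3129|0⟩ + (-0.8226 - 0.4749i)|1⟩

H² = I, so an even number of Hadamards cancels: H^2 = I and the state is unchanged.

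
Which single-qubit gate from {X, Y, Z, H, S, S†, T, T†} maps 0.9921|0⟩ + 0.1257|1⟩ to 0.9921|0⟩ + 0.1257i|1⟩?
S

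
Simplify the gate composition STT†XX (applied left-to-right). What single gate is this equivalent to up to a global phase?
S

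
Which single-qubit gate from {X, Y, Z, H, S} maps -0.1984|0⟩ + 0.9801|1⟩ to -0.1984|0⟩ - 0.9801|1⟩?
Z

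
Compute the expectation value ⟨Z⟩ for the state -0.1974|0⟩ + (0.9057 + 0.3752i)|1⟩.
-0.9221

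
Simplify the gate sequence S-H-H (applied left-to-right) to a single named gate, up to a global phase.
S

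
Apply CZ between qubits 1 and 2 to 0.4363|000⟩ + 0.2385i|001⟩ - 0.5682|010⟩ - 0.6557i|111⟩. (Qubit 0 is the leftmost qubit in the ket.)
0.4363|000⟩ + 0.2385i|001⟩ - 0.5682|010⟩ + 0.6557i|111⟩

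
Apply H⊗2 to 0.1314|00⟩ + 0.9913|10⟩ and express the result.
0.5614|00⟩ + 0.5614|01⟩ - 0.43|10⟩ - 0.43|11⟩

H⊗2 gives amp(|y⟩) = (1/2) Σ_x (−1)^(x·y) amp(|x⟩), where x·y is the number of positions in which both x and y have a 1.
|00⟩: (0.1314 + 0.9913)/2 = 0.5614
|01⟩: (0.1314 + 0.9913)/2 = 0.5614
|10⟩: (0.1314 - 0.9913)/2 = -0.43
|11⟩: (0.1314 - 0.9913)/2 = -0.43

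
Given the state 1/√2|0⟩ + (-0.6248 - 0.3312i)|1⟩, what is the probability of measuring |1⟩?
0.5001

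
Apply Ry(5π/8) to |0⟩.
0.5556|0⟩ + 0.8315|1⟩

Ry(5π/8) = [[cos(θ/2), −sin(θ/2)], [sin(θ/2), cos(θ/2)]]; θ = 5π/8, cos(θ/2) ≈ 0.55557, sin(θ/2) ≈ 0.83147.
With a = amp(|0⟩) = 1 and b = amp(|1⟩) = 0:
new amp(|0⟩) = (0.55557)·a + (-0.83147)·b = 0.5556
new amp(|1⟩) = (0.83147)·a + (0.55557)·b = 0.8315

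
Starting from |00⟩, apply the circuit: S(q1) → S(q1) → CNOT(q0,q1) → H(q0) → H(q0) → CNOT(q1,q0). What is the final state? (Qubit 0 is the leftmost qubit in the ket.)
|00⟩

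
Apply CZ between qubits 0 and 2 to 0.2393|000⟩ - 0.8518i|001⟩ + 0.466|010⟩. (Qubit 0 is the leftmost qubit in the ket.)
0.2393|000⟩ - 0.8518i|001⟩ + 0.466|010⟩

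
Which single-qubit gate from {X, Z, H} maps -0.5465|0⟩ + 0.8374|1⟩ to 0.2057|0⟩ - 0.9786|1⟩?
H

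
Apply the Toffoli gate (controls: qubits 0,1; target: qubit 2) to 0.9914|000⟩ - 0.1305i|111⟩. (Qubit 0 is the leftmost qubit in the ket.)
0.9914|000⟩ - 0.1305i|110⟩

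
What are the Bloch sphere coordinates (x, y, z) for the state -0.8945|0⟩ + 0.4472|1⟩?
(-0.8, 0, 0.6001)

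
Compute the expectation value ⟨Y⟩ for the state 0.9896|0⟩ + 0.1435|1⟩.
0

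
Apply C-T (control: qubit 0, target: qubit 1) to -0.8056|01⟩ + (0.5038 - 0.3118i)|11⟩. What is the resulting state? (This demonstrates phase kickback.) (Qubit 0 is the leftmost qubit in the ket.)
-0.8056|01⟩ + (0.5767 + 0.1358i)|11⟩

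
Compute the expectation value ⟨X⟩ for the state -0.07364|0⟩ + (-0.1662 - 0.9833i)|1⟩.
0.02448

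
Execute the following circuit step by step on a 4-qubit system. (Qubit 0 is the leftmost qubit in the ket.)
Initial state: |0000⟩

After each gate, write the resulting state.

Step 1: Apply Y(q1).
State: i|0100⟩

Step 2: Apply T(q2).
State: i|0100⟩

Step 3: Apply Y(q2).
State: -|0110⟩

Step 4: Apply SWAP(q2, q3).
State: -|0101⟩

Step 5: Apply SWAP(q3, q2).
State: -|0110⟩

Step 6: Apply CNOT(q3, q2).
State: -|0110⟩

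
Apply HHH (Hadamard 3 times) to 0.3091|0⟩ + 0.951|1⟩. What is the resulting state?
0.891|0⟩ - 0.4539|1⟩

H² = I, so H^3 = H: a single Hadamard. With (a, b) = (0.3091, 0.951), H gives ((a + b)/√2, (a − b)/√2) = (0.891, -0.4539).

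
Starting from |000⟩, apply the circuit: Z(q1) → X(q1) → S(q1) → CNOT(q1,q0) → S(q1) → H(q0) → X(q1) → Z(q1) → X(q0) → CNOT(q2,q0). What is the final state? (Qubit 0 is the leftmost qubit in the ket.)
1/√2|000⟩ - 1/√2|100⟩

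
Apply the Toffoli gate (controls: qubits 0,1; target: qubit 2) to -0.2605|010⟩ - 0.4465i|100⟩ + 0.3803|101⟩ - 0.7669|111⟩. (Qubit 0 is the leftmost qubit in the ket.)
-0.2605|010⟩ - 0.4465i|100⟩ + 0.3803|101⟩ - 0.7669|110⟩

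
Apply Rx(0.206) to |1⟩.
-0.1028i|0⟩ + 0.9947|1⟩

Rx(0.206) = [[cos(θ/2), −i·sin(θ/2)], [−i·sin(θ/2), cos(θ/2)]]; θ = 0.206, cos(θ/2) ≈ 0.9947, sin(θ/2) ≈ 0.102818.
With a = amp(|0⟩) = 0 and b = amp(|1⟩) = 1:
new amp(|0⟩) = (0.9947)·a + (-0.102818i)·b = -0.1028i
new amp(|1⟩) = (-0.102818i)·a + (0.9947)·b = 0.9947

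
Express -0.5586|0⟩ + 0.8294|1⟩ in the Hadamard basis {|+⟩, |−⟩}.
0.1915|+⟩ - 0.9815|−⟩

With |ψ⟩ = α|0⟩ + β|1⟩, the Hadamard-basis coefficients are ⟨+|ψ⟩ = (α + β)/√2 and ⟨−|ψ⟩ = (α − β)/√2.
Here α = -0.5586, β = 0.8294: (α + β)/√2 = 0.1915, (α − β)/√2 = -0.9815.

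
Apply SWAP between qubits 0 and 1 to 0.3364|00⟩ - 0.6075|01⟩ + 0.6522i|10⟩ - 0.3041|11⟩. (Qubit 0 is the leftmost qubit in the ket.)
0.3364|00⟩ + 0.6522i|01⟩ - 0.6075|10⟩ - 0.3041|11⟩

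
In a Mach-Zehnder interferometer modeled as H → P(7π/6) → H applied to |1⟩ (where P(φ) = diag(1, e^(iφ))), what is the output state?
(0.933 + 0.25i)|0⟩ + (0.06699 - 0.25i)|1⟩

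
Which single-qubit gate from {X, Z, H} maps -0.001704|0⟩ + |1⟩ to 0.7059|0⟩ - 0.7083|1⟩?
H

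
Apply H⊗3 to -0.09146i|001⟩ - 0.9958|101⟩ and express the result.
(-0.3521 - 0.03234i)|000⟩ + (0.3521 + 0.03234i)|001⟩ + (-0.3521 - 0.03234i)|010⟩ + (0.3521 + 0.03234i)|011⟩ + (0.3521 - 0.03234i)|100⟩ + (-0.3521 + 0.03234i)|101⟩ + (0.3521 - 0.03234i)|110⟩ + (-0.3521 + 0.03234i)|111⟩

H⊗3 gives amp(|y⟩) = (1/2√2) Σ_x (−1)^(x·y) amp(|x⟩), where x·y is the number of positions in which both x and y have a 1.
|000⟩: (-0.09146i - 0.9958)/(2√2) = (-0.3521 - 0.03234i)
|001⟩: (0.09146i + 0.9958)/(2√2) = (0.3521 + 0.03234i)
|010⟩: (-0.09146i - 0.9958)/(2√2) = (-0.3521 - 0.03234i)
|011⟩: (0.09146i + 0.9958)/(2√2) = (0.3521 + 0.03234i)
|100⟩: (-0.09146i + 0.9958)/(2√2) = (0.3521 - 0.03234i)
|101⟩: (0.09146i - 0.9958)/(2√2) = (-0.3521 + 0.03234i)
|110⟩: (-0.09146i + 0.9958)/(2√2) = (0.3521 - 0.03234i)
|111⟩: (0.09146i - 0.9958)/(2√2) = (-0.3521 + 0.03234i)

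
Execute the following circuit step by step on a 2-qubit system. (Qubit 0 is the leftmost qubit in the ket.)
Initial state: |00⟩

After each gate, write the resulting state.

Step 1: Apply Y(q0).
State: i|10⟩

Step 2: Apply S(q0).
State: -|10⟩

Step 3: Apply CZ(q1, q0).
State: -|10⟩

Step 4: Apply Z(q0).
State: |10⟩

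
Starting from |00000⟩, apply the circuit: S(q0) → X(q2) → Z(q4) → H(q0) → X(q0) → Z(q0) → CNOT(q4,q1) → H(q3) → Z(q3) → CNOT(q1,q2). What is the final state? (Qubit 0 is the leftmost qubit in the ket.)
1/2|00100⟩ - 1/2|00110⟩ - 1/2|10100⟩ + 1/2|10110⟩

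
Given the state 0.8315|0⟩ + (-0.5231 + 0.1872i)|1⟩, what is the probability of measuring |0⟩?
0.6914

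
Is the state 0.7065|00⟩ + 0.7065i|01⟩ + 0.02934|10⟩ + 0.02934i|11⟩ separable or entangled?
Separable

Writing the state as a|00⟩ + b|01⟩ + c|10⟩ + d|11⟩, it is a product state iff ad − bc = 0.
Here (a, b, c, d) = (0.7065, 0.7065i, 0.02934, 0.02934i): ad − bc = (0.7065)(0.02934i) − (0.7065i)(0.02934) = 0, so the state is separable.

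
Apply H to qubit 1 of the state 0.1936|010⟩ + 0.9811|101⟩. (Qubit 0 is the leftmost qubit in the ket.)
0.1369|000⟩ - 0.1369|010⟩ + 0.6937|101⟩ + 0.6937|111⟩

H on qubit 1 mixes each pair of kets that differ only in qubit 1: amplitudes (a, b) of (|…0…⟩, |…1…⟩) become ((a + b)/√2, (a − b)/√2). Kets absent from the input have amplitude 0.
(|000⟩, |010⟩): (a, b) = (0, 0.1936) → (0.1369, -0.1369)
(|101⟩, |111⟩): (a, b) = (0.9811, 0) → (0.6937, 0.6937)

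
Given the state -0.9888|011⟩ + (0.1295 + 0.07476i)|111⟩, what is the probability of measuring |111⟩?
0.02236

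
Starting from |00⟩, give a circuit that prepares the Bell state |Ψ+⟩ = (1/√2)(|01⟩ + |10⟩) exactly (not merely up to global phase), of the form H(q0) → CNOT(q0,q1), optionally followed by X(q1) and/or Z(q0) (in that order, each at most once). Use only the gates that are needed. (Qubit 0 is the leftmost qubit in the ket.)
H(q0) → CNOT(q0,q1) → X(q1)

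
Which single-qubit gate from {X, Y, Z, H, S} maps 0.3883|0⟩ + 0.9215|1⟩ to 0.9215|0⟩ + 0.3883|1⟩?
X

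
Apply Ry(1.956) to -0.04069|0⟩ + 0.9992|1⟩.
-0.8515|0⟩ + 0.5245|1⟩

Ry(1.956) = [[cos(θ/2), −sin(θ/2)], [sin(θ/2), cos(θ/2)]]; θ = 1.956, cos(θ/2) ≈ 0.558682, sin(θ/2) ≈ 0.829382.
With a = amp(|0⟩) = -0.04069 and b = amp(|1⟩) = 0.9992:
new amp(|0⟩) = (0.558682)·a + (-0.829382)·b = -0.8515
new amp(|1⟩) = (0.829382)·a + (0.558682)·b = 0.5245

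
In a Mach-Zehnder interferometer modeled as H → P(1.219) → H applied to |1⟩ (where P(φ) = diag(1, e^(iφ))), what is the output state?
(0.3277 - 0.4694i)|0⟩ + (0.6723 + 0.4694i)|1⟩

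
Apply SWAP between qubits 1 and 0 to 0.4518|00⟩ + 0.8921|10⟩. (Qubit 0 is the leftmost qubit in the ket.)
0.4518|00⟩ + 0.8921|01⟩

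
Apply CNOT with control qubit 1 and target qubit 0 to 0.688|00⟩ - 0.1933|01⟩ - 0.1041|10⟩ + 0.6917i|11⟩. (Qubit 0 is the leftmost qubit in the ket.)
0.688|00⟩ + 0.6917i|01⟩ - 0.1041|10⟩ - 0.1933|11⟩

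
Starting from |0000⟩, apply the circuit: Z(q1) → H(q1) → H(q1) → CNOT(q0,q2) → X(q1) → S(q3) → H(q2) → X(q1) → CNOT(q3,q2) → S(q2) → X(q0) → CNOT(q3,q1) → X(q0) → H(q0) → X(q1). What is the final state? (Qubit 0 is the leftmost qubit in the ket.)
1/2|0100⟩ + (1/2)i|0110⟩ + 1/2|1100⟩ + (1/2)i|1110⟩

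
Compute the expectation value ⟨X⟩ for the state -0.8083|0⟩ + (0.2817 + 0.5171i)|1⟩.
-0.4554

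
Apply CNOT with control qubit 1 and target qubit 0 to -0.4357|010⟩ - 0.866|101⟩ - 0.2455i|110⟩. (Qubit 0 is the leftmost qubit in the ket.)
-0.2455i|010⟩ - 0.866|101⟩ - 0.4357|110⟩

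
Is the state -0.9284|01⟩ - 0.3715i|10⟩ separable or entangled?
Entangled

Writing the state as a|00⟩ + b|01⟩ + c|10⟩ + d|11⟩, it is a product state iff ad − bc = 0.
Here (a, b, c, d) = (0, -0.9284, -0.3715i, 0): ad − bc = (0)(0) − (-0.9284)(-0.3715i) = -0.3449i ≠ 0, so the state is entangled.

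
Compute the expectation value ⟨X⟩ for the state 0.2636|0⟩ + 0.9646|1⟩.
0.5085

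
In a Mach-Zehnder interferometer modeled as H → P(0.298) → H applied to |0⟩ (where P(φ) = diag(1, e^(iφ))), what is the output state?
(0.978 + 0.1468i)|0⟩ + (0.02204 - 0.1468i)|1⟩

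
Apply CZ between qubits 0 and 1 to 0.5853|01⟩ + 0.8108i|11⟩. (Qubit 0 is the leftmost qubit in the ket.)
0.5853|01⟩ - 0.8108i|11⟩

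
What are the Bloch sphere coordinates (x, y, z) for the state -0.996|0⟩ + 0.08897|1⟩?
(-0.1772, 0, 0.9841)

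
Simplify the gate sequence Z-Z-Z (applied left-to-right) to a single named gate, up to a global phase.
Z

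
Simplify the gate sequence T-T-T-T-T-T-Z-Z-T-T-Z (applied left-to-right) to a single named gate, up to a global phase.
Z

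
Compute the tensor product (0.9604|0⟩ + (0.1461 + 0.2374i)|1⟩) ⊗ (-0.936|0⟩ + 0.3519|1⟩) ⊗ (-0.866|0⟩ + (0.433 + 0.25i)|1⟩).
0.7785|000⟩ + (-0.3892 - 0.2247i)|001⟩ - 0.2927|010⟩ + (0.1463 + 0.08449i)|011⟩ + (0.1184 + 0.1924i)|100⟩ + (-0.003661 - 0.1304i)|101⟩ + (-0.04452 - 0.07235i)|110⟩ + (0.001376 + 0.04903i)|111⟩

amp(|b₁b₂…⟩) = product of the factor amplitudes for bits b₁, b₂, …; only kets whose every factor amplitude is nonzero survive.
|000⟩: (0.9604)(-0.936)(-0.866) = 0.7785
|001⟩: (0.9604)(-0.936)(0.433 + 0.25i) = (-0.3892 - 0.2247i)
|010⟩: (0.9604)(0.3519)(-0.866) = -0.2927
|011⟩: (0.9604)(0.3519)(0.433 + 0.25i) = (0.1463 + 0.08449i)
|100⟩: (0.1461 + 0.2374i)(-0.936)(-0.866) = (0.1184 + 0.1924i)
|101⟩: (0.1461 + 0.2374i)(-0.936)(0.433 + 0.25i) = (-0.003661 - 0.1304i)
|110⟩: (0.1461 + 0.2374i)(0.3519)(-0.866) = (-0.04452 - 0.07235i)
|111⟩: (0.1461 + 0.2374i)(0.3519)(0.433 + 0.25i) = (0.001376 + 0.04903i)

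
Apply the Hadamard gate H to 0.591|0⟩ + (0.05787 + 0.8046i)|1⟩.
(0.4588 + 0.5689i)|0⟩ + (0.377 - 0.5689i)|1⟩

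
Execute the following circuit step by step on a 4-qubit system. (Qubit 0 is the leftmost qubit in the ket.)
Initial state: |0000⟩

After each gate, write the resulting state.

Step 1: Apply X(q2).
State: |0010⟩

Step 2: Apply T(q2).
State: (1/√2 + (1/√2)i)|0010⟩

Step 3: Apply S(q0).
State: (1/√2 + (1/√2)i)|0010⟩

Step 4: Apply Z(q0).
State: (1/√2 + (1/√2)i)|0010⟩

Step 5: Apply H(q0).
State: (1/2 + (1/2)i)|0010⟩ + (1/2 + (1/2)i)|1010⟩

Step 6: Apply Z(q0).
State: (1/2 + (1/2)i)|0010⟩ + (-1/2 - (1/2)i)|1010⟩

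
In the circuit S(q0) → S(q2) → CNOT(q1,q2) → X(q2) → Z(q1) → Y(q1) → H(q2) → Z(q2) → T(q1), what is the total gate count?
9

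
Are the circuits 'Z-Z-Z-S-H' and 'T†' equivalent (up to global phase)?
No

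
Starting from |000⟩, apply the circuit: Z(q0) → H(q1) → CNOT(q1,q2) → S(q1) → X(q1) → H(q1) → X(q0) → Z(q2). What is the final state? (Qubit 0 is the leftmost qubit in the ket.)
1/2|100⟩ - (1/2)i|101⟩ - 1/2|110⟩ - (1/2)i|111⟩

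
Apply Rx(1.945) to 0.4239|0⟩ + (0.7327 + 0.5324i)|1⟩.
(0.6787 - 0.6054i)|0⟩ + (0.4127 - 0.0504i)|1⟩

Rx(1.945) = [[cos(θ/2), −i·sin(θ/2)], [−i·sin(θ/2), cos(θ/2)]]; θ = 1.945, cos(θ/2) ≈ 0.563236, sin(θ/2) ≈ 0.826296.
With a = amp(|0⟩) = 0.4239 and b = amp(|1⟩) = (0.7327 + 0.5324i):
new amp(|0⟩) = (0.563236)·a + (-0.826296i)·b = (0.6787 - 0.6054i)
new amp(|1⟩) = (-0.826296i)·a + (0.563236)·b = (0.4127 - 0.0504i)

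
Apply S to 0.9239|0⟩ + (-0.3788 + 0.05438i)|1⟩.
0.9239|0⟩ + (-0.05438 - 0.3788i)|1⟩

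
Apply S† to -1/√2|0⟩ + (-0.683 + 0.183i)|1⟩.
-1/√2|0⟩ + (0.183 + 0.683i)|1⟩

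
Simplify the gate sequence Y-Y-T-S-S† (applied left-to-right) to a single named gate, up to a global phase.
T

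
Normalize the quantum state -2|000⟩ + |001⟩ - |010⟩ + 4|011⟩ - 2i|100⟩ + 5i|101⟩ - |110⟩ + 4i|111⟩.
-0.2425|000⟩ + 0.1213|001⟩ - 0.1213|010⟩ + 0.4851|011⟩ - 0.2425i|100⟩ + 0.6063i|101⟩ - 0.1213|110⟩ + 0.4851i|111⟩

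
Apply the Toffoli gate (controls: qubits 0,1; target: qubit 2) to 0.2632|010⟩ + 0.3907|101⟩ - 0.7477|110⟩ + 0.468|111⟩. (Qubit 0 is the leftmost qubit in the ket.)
0.2632|010⟩ + 0.3907|101⟩ + 0.468|110⟩ - 0.7477|111⟩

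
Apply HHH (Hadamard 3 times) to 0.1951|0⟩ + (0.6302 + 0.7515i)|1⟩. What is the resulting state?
(0.5836 + 0.5314i)|0⟩ + (-0.3077 - 0.5314i)|1⟩

H² = I, so H^3 = H: a single Hadamard. With (a, b) = (0.1951, (0.6302 + 0.7515i)), H gives ((a + b)/√2, (a − b)/√2) = ((0.5836 + 0.5314i), (-0.3077 - 0.5314i)).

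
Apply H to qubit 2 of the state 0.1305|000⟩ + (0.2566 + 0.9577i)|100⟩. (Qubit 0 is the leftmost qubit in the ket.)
0.09228|000⟩ + 0.09228|001⟩ + (0.1814 + 0.6772i)|100⟩ + (0.1814 + 0.6772i)|101⟩

H on qubit 2 mixes each pair of kets that differ only in qubit 2: amplitudes (a, b) of (|…0…⟩, |…1…⟩) become ((a + b)/√2, (a − b)/√2). Kets absent from the input have amplitude 0.
(|000⟩, |001⟩): (a, b) = (0.1305, 0) → (0.09228, 0.09228)
(|100⟩, |101⟩): (a, b) = ((0.2566 + 0.9577i), 0) → ((0.1814 + 0.6772i), (0.1814 + 0.6772i))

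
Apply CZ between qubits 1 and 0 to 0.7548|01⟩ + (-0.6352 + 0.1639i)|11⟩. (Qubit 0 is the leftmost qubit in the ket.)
0.7548|01⟩ + (0.6352 - 0.1639i)|11⟩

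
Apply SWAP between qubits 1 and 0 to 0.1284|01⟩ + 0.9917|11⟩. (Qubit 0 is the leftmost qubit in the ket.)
0.1284|10⟩ + 0.9917|11⟩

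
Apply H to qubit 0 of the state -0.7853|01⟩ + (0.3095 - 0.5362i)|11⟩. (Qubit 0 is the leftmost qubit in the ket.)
(-0.3364 - 0.3792i)|01⟩ + (-0.7741 + 0.3792i)|11⟩

H on qubit 0 mixes each pair of kets that differ only in qubit 0: amplitudes (a, b) of (|…0…⟩, |…1…⟩) become ((a + b)/√2, (a − b)/√2). Kets absent from the input have amplitude 0.
(|01⟩, |11⟩): (a, b) = (-0.7853, (0.3095 - 0.5362i)) → ((-0.3364 - 0.3792i), (-0.7741 + 0.3792i))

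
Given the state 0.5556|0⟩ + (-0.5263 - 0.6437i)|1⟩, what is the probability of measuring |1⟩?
0.6913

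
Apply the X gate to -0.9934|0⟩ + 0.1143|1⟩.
0.1143|0⟩ - 0.9934|1⟩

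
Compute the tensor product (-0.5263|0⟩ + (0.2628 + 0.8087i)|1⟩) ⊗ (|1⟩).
-0.5263|01⟩ + (0.2628 + 0.8087i)|11⟩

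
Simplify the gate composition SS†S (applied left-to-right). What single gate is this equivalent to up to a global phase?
S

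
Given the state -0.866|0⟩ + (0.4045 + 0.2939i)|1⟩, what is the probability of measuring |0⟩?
0.75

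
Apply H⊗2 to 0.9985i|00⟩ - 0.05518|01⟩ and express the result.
(-0.02759 + 0.4993i)|00⟩ + (0.02759 + 0.4993i)|01⟩ + (-0.02759 + 0.4993i)|10⟩ + (0.02759 + 0.4993i)|11⟩

H⊗2 gives amp(|y⟩) = (1/2) Σ_x (−1)^(x·y) amp(|x⟩), where x·y is the number of positions in which both x and y have a 1.
|00⟩: (0.9985i - 0.05518)/2 = (-0.02759 + 0.4993i)
|01⟩: (0.9985i + 0.05518)/2 = (0.02759 + 0.4993i)
|10⟩: (0.9985i - 0.05518)/2 = (-0.02759 + 0.4993i)
|11⟩: (0.9985i + 0.05518)/2 = (0.02759 + 0.4993i)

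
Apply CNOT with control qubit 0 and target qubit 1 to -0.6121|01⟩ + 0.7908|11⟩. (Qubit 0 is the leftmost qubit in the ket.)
-0.6121|01⟩ + 0.7908|10⟩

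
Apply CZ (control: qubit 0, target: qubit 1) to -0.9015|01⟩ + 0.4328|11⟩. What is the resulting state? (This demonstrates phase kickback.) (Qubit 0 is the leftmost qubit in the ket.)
-0.9015|01⟩ - 0.4328|11⟩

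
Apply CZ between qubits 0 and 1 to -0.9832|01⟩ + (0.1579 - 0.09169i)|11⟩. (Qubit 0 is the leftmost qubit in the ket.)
-0.9832|01⟩ + (-0.1579 + 0.09169i)|11⟩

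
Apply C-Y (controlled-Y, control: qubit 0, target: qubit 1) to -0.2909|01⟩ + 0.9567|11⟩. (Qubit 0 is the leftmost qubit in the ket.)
-0.2909|01⟩ - 0.9567i|10⟩

C-Y leaves the control-|0⟩ kets |00⟩, |01⟩ unchanged and applies Y to qubit 1 on the control-|1⟩ pair (|10⟩, |11⟩).
Y = [[0, -i], [i, 0]].
With a = amp(|10⟩) = 0 and b = amp(|11⟩) = 0.9567:
new amp(|10⟩) = (-i)·b = -0.9567i
new amp(|11⟩) = (i)·a = 0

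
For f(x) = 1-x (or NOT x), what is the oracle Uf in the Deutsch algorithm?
CNOT followed by I ⊗ X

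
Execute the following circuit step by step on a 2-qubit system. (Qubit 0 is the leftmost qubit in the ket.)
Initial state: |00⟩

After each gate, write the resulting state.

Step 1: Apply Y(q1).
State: i|01⟩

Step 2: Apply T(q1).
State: (-1/√2 + (1/√2)i)|01⟩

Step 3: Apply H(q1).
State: (-1/2 + (1/2)i)|00⟩ + (1/2 - (1/2)i)|01⟩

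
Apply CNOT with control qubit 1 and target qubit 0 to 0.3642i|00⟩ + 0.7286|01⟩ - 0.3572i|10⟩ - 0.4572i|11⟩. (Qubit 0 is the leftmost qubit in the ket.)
0.3642i|00⟩ - 0.4572i|01⟩ - 0.3572i|10⟩ + 0.7286|11⟩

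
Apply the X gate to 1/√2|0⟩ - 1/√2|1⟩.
-1/√2|0⟩ + 1/√2|1⟩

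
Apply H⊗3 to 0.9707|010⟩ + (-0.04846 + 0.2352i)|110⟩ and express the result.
(0.3261 + 0.08316i)|000⟩ + (0.3261 + 0.08316i)|001⟩ + (-0.3261 - 0.08316i)|010⟩ + (-0.3261 - 0.08316i)|011⟩ + (0.3603 - 0.08316i)|100⟩ + (0.3603 - 0.08316i)|101⟩ + (-0.3603 + 0.08316i)|110⟩ + (-0.3603 + 0.08316i)|111⟩

H⊗3 gives amp(|y⟩) = (1/2√2) Σ_x (−1)^(x·y) amp(|x⟩), where x·y is the number of positions in which both x and y have a 1.
|000⟩: (0.9707 + (-0.04846 + 0.2352i))/(2√2) = (0.3261 + 0.08316i)
|001⟩: (0.9707 + (-0.04846 + 0.2352i))/(2√2) = (0.3261 + 0.08316i)
|010⟩: (-0.9707 - (-0.04846 + 0.2352i))/(2√2) = (-0.3261 - 0.08316i)
|011⟩: (-0.9707 - (-0.04846 + 0.2352i))/(2√2) = (-0.3261 - 0.08316i)
|100⟩: (0.9707 - (-0.04846 + 0.2352i))/(2√2) = (0.3603 - 0.08316i)
|101⟩: (0.9707 - (-0.04846 + 0.2352i))/(2√2) = (0.3603 - 0.08316i)
|110⟩: (-0.9707 + (-0.04846 + 0.2352i))/(2√2) = (-0.3603 + 0.08316i)
|111⟩: (-0.9707 + (-0.04846 + 0.2352i))/(2√2) = (-0.3603 + 0.08316i)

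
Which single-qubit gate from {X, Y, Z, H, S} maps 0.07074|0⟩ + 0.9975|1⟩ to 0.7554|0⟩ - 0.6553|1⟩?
H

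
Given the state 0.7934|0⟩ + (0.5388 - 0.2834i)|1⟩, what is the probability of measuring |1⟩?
0.3706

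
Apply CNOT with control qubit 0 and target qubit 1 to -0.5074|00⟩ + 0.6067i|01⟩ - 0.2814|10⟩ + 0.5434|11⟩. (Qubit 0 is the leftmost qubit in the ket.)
-0.5074|00⟩ + 0.6067i|01⟩ + 0.5434|10⟩ - 0.2814|11⟩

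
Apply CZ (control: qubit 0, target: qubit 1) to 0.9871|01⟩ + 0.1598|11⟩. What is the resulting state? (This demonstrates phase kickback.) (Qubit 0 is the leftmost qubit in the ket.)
0.9871|01⟩ - 0.1598|11⟩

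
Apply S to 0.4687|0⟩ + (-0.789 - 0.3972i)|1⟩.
0.4687|0⟩ + (0.3972 - 0.789i)|1⟩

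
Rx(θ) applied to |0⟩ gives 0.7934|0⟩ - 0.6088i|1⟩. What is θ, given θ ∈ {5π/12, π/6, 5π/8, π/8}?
5π/12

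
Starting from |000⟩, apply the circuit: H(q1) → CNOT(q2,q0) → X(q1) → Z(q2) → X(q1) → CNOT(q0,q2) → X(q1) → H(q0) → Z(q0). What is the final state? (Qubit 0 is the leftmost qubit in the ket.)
1/2|000⟩ + 1/2|010⟩ - 1/2|100⟩ - 1/2|110⟩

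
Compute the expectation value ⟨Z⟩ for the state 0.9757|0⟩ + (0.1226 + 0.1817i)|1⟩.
0.9039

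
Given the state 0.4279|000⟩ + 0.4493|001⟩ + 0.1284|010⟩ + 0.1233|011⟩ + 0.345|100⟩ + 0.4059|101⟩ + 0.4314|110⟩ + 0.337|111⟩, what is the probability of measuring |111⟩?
0.1136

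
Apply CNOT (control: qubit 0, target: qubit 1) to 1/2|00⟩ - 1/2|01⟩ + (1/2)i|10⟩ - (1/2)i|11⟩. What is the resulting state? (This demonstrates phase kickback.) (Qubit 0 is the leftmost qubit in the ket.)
1/2|00⟩ - 1/2|01⟩ - (1/2)i|10⟩ + (1/2)i|11⟩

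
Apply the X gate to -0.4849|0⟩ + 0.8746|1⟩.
0.8746|0⟩ - 0.4849|1⟩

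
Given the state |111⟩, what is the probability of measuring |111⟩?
1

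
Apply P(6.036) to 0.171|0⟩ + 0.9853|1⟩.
0.171|0⟩ + (0.9554 - 0.2411i)|1⟩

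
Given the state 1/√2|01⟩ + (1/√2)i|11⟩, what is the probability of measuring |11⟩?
1/2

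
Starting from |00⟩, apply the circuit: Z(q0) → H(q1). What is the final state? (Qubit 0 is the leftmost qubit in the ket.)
1/√2|00⟩ + 1/√2|01⟩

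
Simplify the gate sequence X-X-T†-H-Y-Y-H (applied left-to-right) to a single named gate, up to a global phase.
T†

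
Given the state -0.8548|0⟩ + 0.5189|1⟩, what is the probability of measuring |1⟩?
0.2693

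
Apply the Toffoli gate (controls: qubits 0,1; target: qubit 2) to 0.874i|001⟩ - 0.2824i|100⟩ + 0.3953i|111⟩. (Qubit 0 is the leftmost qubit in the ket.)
0.874i|001⟩ - 0.2824i|100⟩ + 0.3953i|110⟩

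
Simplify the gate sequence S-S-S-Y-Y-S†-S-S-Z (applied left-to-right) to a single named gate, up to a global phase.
Z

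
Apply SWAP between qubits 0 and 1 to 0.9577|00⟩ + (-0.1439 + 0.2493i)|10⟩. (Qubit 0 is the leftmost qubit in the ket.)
0.9577|00⟩ + (-0.1439 + 0.2493i)|01⟩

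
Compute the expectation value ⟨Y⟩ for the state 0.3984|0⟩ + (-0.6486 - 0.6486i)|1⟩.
-0.5168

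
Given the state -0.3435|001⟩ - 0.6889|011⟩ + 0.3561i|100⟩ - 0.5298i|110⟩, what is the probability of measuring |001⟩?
0.118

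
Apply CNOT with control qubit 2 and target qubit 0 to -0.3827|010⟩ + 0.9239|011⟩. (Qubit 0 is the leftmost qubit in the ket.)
-0.3827|010⟩ + 0.9239|111⟩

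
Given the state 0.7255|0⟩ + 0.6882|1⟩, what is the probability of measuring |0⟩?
0.5264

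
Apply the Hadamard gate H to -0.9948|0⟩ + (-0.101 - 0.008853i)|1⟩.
(-0.7748 - 0.00626i)|0⟩ + (-0.632 + 0.00626i)|1⟩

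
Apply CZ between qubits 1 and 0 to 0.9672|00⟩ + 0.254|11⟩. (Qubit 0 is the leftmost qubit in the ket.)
0.9672|00⟩ - 0.254|11⟩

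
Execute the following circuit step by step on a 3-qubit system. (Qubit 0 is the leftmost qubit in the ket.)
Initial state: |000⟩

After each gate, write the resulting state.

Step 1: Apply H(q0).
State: 1/√2|000⟩ + 1/√2|100⟩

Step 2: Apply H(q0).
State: |000⟩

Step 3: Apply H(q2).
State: 1/√2|000⟩ + 1/√2|001⟩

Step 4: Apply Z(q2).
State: 1/√2|000⟩ - 1/√2|001⟩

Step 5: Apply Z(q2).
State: 1/√2|000⟩ + 1/√2|001⟩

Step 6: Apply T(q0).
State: 1/√2|000⟩ + 1/√2|001⟩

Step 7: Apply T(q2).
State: 1/√2|000⟩ + (1/2 + (1/2)i)|001⟩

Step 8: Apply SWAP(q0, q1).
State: 1/√2|000⟩ + (1/2 + (1/2)i)|001⟩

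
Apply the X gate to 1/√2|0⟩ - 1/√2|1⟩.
-1/√2|0⟩ + 1/√2|1⟩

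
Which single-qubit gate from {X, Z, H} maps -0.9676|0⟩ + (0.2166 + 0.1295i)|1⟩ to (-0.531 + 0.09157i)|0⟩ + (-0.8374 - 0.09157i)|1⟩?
H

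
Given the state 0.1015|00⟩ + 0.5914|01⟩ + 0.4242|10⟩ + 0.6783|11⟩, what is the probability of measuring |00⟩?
0.0103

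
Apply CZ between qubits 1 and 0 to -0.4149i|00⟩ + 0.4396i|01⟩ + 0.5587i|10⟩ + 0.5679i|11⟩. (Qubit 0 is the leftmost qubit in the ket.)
-0.4149i|00⟩ + 0.4396i|01⟩ + 0.5587i|10⟩ - 0.5679i|11⟩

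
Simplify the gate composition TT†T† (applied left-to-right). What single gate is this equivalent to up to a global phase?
T†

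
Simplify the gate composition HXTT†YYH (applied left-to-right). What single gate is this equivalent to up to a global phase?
Z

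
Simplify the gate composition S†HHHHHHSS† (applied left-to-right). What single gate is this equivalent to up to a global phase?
S†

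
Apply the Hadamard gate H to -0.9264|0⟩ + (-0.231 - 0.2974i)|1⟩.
(-0.8184 - 0.2103i)|0⟩ + (-0.4917 + 0.2103i)|1⟩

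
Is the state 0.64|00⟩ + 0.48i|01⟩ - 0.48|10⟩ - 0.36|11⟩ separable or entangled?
Entangled

Writing the state as a|00⟩ + b|01⟩ + c|10⟩ + d|11⟩, it is a product state iff ad − bc = 0.
Here (a, b, c, d) = (0.64, 0.48i, -0.48, -0.36): ad − bc = (0.64)(-0.36) − (0.48i)(-0.48) = (-0.2304 + 0.2304i) ≠ 0, so the state is entangled.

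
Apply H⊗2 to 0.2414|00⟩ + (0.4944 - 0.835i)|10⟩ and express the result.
(0.3679 - 0.4175i)|00⟩ + (0.3679 - 0.4175i)|01⟩ + (-0.1265 + 0.4175i)|10⟩ + (-0.1265 + 0.4175i)|11⟩

H⊗2 gives amp(|y⟩) = (1/2) Σ_x (−1)^(x·y) amp(|x⟩), where x·y is the number of positions in which both x and y have a 1.
|00⟩: (0.2414 + (0.4944 - 0.835i))/2 = (0.3679 - 0.4175i)
|01⟩: (0.2414 + (0.4944 - 0.835i))/2 = (0.3679 - 0.4175i)
|10⟩: (0.2414 - (0.4944 - 0.835i))/2 = (-0.1265 + 0.4175i)
|11⟩: (0.2414 - (0.4944 - 0.835i))/2 = (-0.1265 + 0.4175i)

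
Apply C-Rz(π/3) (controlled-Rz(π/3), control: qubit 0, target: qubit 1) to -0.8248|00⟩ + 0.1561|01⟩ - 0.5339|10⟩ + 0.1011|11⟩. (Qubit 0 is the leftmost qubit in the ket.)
-0.8248|00⟩ + 0.1561|01⟩ + (-0.4624 + 0.267i)|10⟩ + (0.08756 + 0.05055i)|11⟩

C-Rz(π/3) leaves the control-|0⟩ kets |00⟩, |01⟩ unchanged and applies Rz(π/3) to qubit 1 on the control-|1⟩ pair (|10⟩, |11⟩).
Rz(π/3) = [[e^(−iθ/2), 0], [0, e^(iθ/2)]] with e^(±iθ/2) = cos(θ/2) ± i·sin(θ/2); θ = π/3, cos(θ/2) ≈ 0.866025, sin(θ/2) ≈ 0.5.
With a = amp(|10⟩) = -0.5339 and b = amp(|11⟩) = 0.1011:
new amp(|10⟩) = (0.866025 - 0.5i)·a = (-0.4624 + 0.267i)
new amp(|11⟩) = (0.866025 + 0.5i)·b = (0.08756 + 0.05055i)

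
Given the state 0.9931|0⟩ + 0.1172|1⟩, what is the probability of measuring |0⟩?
0.9862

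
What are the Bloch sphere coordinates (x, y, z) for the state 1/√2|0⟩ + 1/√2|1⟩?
(1, 0, 0)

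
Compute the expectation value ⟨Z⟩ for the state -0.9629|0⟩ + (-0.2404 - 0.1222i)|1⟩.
0.8545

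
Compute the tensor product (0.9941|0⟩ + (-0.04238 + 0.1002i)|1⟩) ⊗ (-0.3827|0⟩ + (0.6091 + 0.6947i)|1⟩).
-0.3804|00⟩ + (0.6055 + 0.6906i)|01⟩ + (0.01622 - 0.03835i)|10⟩ + (-0.09542 + 0.03159i)|11⟩

amp(|b₁b₂…⟩) = product of the factor amplitudes for bits b₁, b₂, …; only kets whose every factor amplitude is nonzero survive.
|00⟩: (0.9941)(-0.3827) = -0.3804
|01⟩: (0.9941)(0.6091 + 0.6947i) = (0.6055 + 0.6906i)
|10⟩: (-0.04238 + 0.1002i)(-0.3827) = (0.01622 - 0.03835i)
|11⟩: (-0.04238 + 0.1002i)(0.6091 + 0.6947i) = (-0.09542 + 0.03159i)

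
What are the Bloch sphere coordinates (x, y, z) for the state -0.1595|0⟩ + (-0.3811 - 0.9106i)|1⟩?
(0.1216, 0.2905, -0.949)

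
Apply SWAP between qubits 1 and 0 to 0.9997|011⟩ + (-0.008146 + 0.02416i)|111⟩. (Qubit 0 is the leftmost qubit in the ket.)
0.9997|101⟩ + (-0.008146 + 0.02416i)|111⟩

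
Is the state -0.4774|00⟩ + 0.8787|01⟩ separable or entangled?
Separable

Writing the state as a|00⟩ + b|01⟩ + c|10⟩ + d|11⟩, it is a product state iff ad − bc = 0.
Here (a, b, c, d) = (-0.4774, 0.8787, 0, 0): ad − bc = (-0.4774)(0) − (0.8787)(0) = 0, so the state is separable.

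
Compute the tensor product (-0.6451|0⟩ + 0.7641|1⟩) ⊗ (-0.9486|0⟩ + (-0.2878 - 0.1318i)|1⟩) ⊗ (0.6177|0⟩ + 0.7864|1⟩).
0.378|000⟩ + 0.4812|001⟩ + (0.1147 + 0.05252i)|010⟩ + (0.146 + 0.06686i)|011⟩ - 0.4477|100⟩ - 0.57|101⟩ + (-0.1358 - 0.06221i)|110⟩ + (-0.1729 - 0.0792i)|111⟩

amp(|b₁b₂…⟩) = product of the factor amplitudes for bits b₁, b₂, …; only kets whose every factor amplitude is nonzero survive.
|000⟩: (-0.6451)(-0.9486)(0.6177) = 0.378
|001⟩: (-0.6451)(-0.9486)(0.7864) = 0.4812
|010⟩: (-0.6451)(-0.2878 - 0.1318i)(0.6177) = (0.1147 + 0.05252i)
|011⟩: (-0.6451)(-0.2878 - 0.1318i)(0.7864) = (0.146 + 0.06686i)
|100⟩: (0.7641)(-0.9486)(0.6177) = -0.4477
|101⟩: (0.7641)(-0.9486)(0.7864) = -0.57
|110⟩: (0.7641)(-0.2878 - 0.1318i)(0.6177) = (-0.1358 - 0.06221i)
|111⟩: (0.7641)(-0.2878 - 0.1318i)(0.7864) = (-0.1729 - 0.0792i)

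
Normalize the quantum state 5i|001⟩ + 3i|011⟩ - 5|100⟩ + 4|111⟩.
(1/√3)i|001⟩ + 0.3464i|011⟩ - 1/√3|100⟩ + 0.4619|111⟩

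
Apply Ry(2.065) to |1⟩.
-0.8586|0⟩ + 0.5127|1⟩

Ry(2.065) = [[cos(θ/2), −sin(θ/2)], [sin(θ/2), cos(θ/2)]]; θ = 2.065, cos(θ/2) ≈ 0.512674, sin(θ/2) ≈ 0.858583.
With a = amp(|0⟩) = 0 and b = amp(|1⟩) = 1:
new amp(|0⟩) = (0.512674)·a + (-0.858583)·b = -0.8586
new amp(|1⟩) = (0.858583)·a + (0.512674)·b = 0.5127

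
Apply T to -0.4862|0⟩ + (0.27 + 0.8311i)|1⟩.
-0.4862|0⟩ + (-0.3968 + 0.7786i)|1⟩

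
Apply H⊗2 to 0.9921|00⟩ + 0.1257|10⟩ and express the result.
0.5589|00⟩ + 0.5589|01⟩ + 0.4332|10⟩ + 0.4332|11⟩

H⊗2 gives amp(|y⟩) = (1/2) Σ_x (−1)^(x·y) amp(|x⟩), where x·y is the number of positions in which both x and y have a 1.
|00⟩: (0.9921 + 0.1257)/2 = 0.5589
|01⟩: (0.9921 + 0.1257)/2 = 0.5589
|10⟩: (0.9921 - 0.1257)/2 = 0.4332
|11⟩: (0.9921 - 0.1257)/2 = 0.4332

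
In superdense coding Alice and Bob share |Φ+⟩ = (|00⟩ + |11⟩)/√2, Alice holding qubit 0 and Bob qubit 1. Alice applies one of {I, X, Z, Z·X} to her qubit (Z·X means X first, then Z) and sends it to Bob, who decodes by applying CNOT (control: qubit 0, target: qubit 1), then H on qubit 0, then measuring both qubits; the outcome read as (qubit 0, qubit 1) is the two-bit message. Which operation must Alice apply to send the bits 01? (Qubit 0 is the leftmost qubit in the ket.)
X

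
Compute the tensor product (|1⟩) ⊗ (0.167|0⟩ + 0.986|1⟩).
0.167|10⟩ + 0.986|11⟩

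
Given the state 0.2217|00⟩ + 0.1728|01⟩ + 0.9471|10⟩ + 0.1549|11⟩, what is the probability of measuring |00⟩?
0.04915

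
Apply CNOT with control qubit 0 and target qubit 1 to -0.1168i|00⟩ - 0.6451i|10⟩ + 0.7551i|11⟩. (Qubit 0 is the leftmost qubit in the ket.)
-0.1168i|00⟩ + 0.7551i|10⟩ - 0.6451i|11⟩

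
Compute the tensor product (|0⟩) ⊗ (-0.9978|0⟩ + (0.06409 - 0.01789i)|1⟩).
-0.9978|00⟩ + (0.06409 - 0.01789i)|01⟩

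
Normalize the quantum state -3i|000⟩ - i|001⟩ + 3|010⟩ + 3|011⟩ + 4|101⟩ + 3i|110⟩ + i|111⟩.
-(1/√6)i|000⟩ - 0.1361i|001⟩ + 1/√6|010⟩ + 1/√6|011⟩ + 0.5443|101⟩ + (1/√6)i|110⟩ + 0.1361i|111⟩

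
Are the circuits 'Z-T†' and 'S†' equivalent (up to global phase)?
No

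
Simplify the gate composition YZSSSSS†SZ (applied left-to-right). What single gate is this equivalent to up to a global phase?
Y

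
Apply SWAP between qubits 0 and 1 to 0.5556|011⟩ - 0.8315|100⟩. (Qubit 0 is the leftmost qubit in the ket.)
-0.8315|010⟩ + 0.5556|101⟩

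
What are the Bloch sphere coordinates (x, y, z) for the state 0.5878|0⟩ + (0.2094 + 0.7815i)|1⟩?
(0.2462, 0.9187, -0.3091)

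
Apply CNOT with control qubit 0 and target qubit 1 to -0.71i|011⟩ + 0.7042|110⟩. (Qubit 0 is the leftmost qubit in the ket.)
-0.71i|011⟩ + 0.7042|100⟩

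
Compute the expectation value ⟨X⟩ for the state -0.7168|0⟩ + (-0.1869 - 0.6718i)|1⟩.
0.2679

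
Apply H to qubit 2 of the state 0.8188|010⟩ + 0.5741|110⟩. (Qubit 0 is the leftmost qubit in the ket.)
0.579|010⟩ + 0.579|011⟩ + 0.406|110⟩ + 0.406|111⟩

H on qubit 2 mixes each pair of kets that differ only in qubit 2: amplitudes (a, b) of (|…0…⟩, |…1…⟩) become ((a + b)/√2, (a − b)/√2). Kets absent from the input have amplitude 0.
(|010⟩, |011⟩): (a, b) = (0.8188, 0) → (0.579, 0.579)
(|110⟩, |111⟩): (a, b) = (0.5741, 0) → (0.406, 0.406)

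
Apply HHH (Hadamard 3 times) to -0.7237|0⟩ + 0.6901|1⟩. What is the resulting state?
-0.02376|0⟩ - 0.9997|1⟩

H² = I, so H^3 = H: a single Hadamard. With (a, b) = (-0.7237, 0.6901), H gives ((a + b)/√2, (a − b)/√2) = (-0.02376, -0.9997).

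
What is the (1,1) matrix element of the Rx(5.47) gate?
-0.9185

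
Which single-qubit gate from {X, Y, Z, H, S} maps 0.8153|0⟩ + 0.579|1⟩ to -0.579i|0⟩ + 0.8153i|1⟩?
Y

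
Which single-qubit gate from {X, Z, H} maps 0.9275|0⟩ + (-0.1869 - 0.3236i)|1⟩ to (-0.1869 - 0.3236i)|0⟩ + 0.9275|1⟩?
X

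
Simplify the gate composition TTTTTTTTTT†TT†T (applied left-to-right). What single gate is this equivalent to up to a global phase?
T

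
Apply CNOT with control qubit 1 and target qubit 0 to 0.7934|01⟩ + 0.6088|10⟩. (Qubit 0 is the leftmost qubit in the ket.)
0.6088|10⟩ + 0.7934|11⟩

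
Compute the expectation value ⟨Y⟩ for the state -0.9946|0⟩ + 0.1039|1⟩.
0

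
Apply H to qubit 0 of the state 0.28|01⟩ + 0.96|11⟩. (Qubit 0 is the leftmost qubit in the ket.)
0.8768|01⟩ - 0.4808|11⟩

H on qubit 0 mixes each pair of kets that differ only in qubit 0: amplitudes (a, b) of (|…0…⟩, |…1…⟩) become ((a + b)/√2, (a − b)/√2). Kets absent from the input have amplitude 0.
(|01⟩, |11⟩): (a, b) = (0.28, 0.96) → (0.8768, -0.4808)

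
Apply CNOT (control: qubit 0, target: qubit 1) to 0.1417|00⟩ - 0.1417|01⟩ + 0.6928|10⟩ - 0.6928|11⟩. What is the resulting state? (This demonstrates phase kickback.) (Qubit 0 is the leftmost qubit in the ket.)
0.1417|00⟩ - 0.1417|01⟩ - 0.6928|10⟩ + 0.6928|11⟩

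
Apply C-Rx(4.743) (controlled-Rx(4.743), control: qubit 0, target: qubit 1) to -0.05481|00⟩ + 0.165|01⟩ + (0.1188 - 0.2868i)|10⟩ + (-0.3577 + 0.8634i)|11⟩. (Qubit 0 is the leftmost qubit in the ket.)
-0.05481|00⟩ + 0.165|01⟩ + (0.5158 + 0.4549i)|10⟩ + (0.0571 - 0.7025i)|11⟩

C-Rx(4.743) leaves the control-|0⟩ kets |00⟩, |01⟩ unchanged and applies Rx(4.743) to qubit 1 on the control-|1⟩ pair (|10⟩, |11⟩).
Rx(4.743) = [[cos(θ/2), −i·sin(θ/2)], [−i·sin(θ/2), cos(θ/2)]]; θ = 4.743, cos(θ/2) ≈ -0.717846, sin(θ/2) ≈ 0.696202.
With a = amp(|10⟩) = (0.1188 - 0.2868i) and b = amp(|11⟩) = (-0.3577 + 0.8634i):
new amp(|10⟩) = (-0.717846)·a + (-0.696202i)·b = (0.5158 + 0.4549i)
new amp(|11⟩) = (-0.696202i)·a + (-0.717846)·b = (0.0571 - 0.7025i)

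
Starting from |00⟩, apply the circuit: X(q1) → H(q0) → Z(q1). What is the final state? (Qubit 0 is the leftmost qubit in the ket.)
-1/√2|01⟩ - 1/√2|11⟩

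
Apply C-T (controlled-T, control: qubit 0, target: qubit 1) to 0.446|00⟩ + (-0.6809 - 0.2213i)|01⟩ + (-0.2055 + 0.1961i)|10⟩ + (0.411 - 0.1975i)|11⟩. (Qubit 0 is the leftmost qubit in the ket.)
0.446|00⟩ + (-0.6809 - 0.2213i)|01⟩ + (-0.2055 + 0.1961i)|10⟩ + (0.4303 + 0.151i)|11⟩

C-T leaves the control-|0⟩ kets |00⟩, |01⟩ unchanged and applies T to qubit 1 on the control-|1⟩ pair (|10⟩, |11⟩).
T = [[1, 0], [0, (1/√2 + (1/√2)i)]].
With a = amp(|10⟩) = (-0.2055 + 0.1961i) and b = amp(|11⟩) = (0.411 - 0.1975i):
new amp(|10⟩) = (1)·a = (-0.2055 + 0.1961i)
new amp(|11⟩) = (1/√2 + (1/√2)i)·b = (0.4303 + 0.151i)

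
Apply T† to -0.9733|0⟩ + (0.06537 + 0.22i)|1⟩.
-0.9733|0⟩ + (0.2018 + 0.1093i)|1⟩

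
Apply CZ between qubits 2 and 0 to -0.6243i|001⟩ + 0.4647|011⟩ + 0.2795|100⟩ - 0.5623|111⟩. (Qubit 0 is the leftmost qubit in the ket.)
-0.6243i|001⟩ + 0.4647|011⟩ + 0.2795|100⟩ + 0.5623|111⟩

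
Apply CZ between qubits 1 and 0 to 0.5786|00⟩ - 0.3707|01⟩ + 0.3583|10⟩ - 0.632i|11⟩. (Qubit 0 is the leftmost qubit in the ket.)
0.5786|00⟩ - 0.3707|01⟩ + 0.3583|10⟩ + 0.632i|11⟩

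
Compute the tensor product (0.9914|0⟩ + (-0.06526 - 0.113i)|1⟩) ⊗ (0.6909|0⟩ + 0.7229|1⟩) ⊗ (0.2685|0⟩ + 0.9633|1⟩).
0.1839|000⟩ + 0.6598|001⟩ + 0.1924|010⟩ + 0.6904|011⟩ + (-0.01211 - 0.02096i)|100⟩ + (-0.04343 - 0.07521i)|101⟩ + (-0.01267 - 0.02193i)|110⟩ + (-0.04545 - 0.07869i)|111⟩

amp(|b₁b₂…⟩) = product of the factor amplitudes for bits b₁, b₂, …; only kets whose every factor amplitude is nonzero survive.
|000⟩: (0.9914)(0.6909)(0.2685) = 0.1839
|001⟩: (0.9914)(0.6909)(0.9633) = 0.6598
|010⟩: (0.9914)(0.7229)(0.2685) = 0.1924
|011⟩: (0.9914)(0.7229)(0.9633) = 0.6904
|100⟩: (-0.06526 - 0.113i)(0.6909)(0.2685) = (-0.01211 - 0.02096i)
|101⟩: (-0.06526 - 0.113i)(0.6909)(0.9633) = (-0.04343 - 0.07521i)
|110⟩: (-0.06526 - 0.113i)(0.7229)(0.2685) = (-0.01267 - 0.02193i)
|111⟩: (-0.06526 - 0.113i)(0.7229)(0.9633) = (-0.04545 - 0.07869i)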